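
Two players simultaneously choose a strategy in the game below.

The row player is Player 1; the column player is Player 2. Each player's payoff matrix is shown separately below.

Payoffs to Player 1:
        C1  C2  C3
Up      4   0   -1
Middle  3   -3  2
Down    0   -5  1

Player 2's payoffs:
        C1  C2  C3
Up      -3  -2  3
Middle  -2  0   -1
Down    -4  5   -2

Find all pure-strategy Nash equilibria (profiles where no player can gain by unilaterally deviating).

No pure-strategy Nash equilibrium.

(Up, C1): Player 2 can switch to C2 (-3 → -2). Not NE.
(Up, C2): Player 2 can switch to C3 (-2 → 3). Not NE.
(Up, C3): Player 1 can switch to Middle (-1 → 2). Not NE.
(Middle, C1): Player 1 can switch to Up (3 → 4). Not NE.
(Middle, C2): Player 1 can switch to Up (-3 → 0). Not NE.
(Middle, C3): Player 2 can switch to C2 (-1 → 0). Not NE.
(Down, C1): Player 1 can switch to Up (0 → 4). Not NE.
(Down, C2): Player 1 can switch to Up (-5 → 0). Not NE.
(Down, C3): Player 1 can switch to Middle (1 → 2). Not NE.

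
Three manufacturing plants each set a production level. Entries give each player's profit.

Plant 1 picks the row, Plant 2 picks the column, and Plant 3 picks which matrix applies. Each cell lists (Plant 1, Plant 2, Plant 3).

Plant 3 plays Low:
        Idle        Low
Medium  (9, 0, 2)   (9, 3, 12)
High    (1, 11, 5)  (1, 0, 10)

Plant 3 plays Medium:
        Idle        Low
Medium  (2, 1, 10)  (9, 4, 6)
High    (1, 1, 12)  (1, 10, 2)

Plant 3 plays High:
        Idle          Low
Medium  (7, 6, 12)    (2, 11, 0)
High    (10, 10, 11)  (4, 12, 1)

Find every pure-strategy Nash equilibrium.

The unique pure-strategy Nash equilibrium is (Medium, Low, Low).

(Medium, Idle, Low): Plant 2 can switch to Low (0 → 3). Not NE.
(Medium, Idle, Medium): Plant 2 can switch to Low (1 → 4). Not NE.
(Medium, Idle, High): Plant 1 can switch to High (7 → 10). Not NE.
(Medium, Low, Low): Plant 1 gets 9, best alternative 1; Plant 2 gets 3, best alternative 0; Plant 3 gets 12, best alternative 6. No profitable deviation — NE.
(Medium, Low, Medium): Plant 3 can switch to Low (6 → 12). Not NE.
(Medium, Low, High): Plant 1 can switch to High (2 → 4). Not NE.
(High, Idle, Low): Plant 1 can switch to Medium (1 → 9). Not NE.
(High, Idle, Medium): Plant 1 can switch to Medium (1 → 2). Not NE.
(High, Idle, High): Plant 2 can switch to Low (10 → 12). Not NE.
(High, Low, Low): Plant 1 can switch to Medium (1 → 9). Not NE.
(High, Low, Medium): Plant 1 can switch to Medium (1 → 9). Not NE.
(High, Low, High): Plant 3 can switch to Low (1 → 10). Not NE.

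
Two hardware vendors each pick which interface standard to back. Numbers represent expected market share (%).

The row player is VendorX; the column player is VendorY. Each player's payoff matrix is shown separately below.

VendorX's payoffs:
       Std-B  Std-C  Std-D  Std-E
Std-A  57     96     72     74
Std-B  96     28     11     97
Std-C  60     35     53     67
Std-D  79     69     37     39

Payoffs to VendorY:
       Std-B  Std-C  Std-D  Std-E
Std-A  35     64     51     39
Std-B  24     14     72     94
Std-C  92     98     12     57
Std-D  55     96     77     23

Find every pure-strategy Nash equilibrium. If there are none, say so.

Pure-strategy Nash equilibria: (Std-A, Std-C) and (Std-B, Std-E)

For each player, find the best response to each opponent profile; mutual best responses are the pure NE.
VendorX against Std-B: payoffs 57, 96, 60, 79 → best response Std-B.
VendorX against Std-C: payoffs 96, 28, 35, 69 → best response Std-A.
VendorX against Std-D: payoffs 72, 11, 53, 37 → best response Std-A.
VendorX against Std-E: payoffs 74, 97, 67, 39 → best response Std-B.
VendorY against Std-A: payoffs 35, 64, 51, 39 → best response Std-C.
VendorY against Std-B: payoffs 24, 14, 72, 94 → best response Std-E.
VendorY against Std-C: payoffs 92, 98, 12, 57 → best response Std-C.
VendorY against Std-D: payoffs 55, 96, 77, 23 → best response Std-C.
Mutual best responses: (Std-A, Std-C); (Std-B, Std-E).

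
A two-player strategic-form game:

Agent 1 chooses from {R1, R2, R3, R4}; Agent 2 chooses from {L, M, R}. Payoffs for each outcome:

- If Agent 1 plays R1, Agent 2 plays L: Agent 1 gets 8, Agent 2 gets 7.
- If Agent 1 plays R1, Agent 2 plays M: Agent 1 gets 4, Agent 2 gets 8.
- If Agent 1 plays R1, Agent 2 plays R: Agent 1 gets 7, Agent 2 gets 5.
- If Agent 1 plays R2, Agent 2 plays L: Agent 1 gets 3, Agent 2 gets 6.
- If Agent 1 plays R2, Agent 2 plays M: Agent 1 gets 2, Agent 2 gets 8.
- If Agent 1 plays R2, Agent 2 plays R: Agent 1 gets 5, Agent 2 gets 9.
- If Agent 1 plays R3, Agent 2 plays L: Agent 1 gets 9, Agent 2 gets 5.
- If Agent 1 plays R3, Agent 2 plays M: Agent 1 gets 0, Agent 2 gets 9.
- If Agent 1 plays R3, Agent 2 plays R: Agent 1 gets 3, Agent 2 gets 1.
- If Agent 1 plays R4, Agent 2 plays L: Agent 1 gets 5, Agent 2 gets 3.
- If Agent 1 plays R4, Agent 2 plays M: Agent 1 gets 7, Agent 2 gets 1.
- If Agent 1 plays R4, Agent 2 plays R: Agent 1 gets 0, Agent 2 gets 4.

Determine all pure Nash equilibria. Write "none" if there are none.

(R1, L): Agent 1 can switch to R3 (8 → 9). Not NE.
(R1, M): Agent 1 can switch to R4 (4 → 7). Not NE.
(R1, R): Agent 2 can switch to L (5 → 7). Not NE.
(R2, L): Agent 1 can switch to R1 (3 → 8). Not NE.
(R2, M): Agent 1 can switch to R1 (2 → 4). Not NE.
(R2, R): Agent 1 can switch to R1 (5 → 7). Not NE.
(The remaining 6 profiles each have a profitable deviation by the same check.)

This game has no pure Nash equilibrium.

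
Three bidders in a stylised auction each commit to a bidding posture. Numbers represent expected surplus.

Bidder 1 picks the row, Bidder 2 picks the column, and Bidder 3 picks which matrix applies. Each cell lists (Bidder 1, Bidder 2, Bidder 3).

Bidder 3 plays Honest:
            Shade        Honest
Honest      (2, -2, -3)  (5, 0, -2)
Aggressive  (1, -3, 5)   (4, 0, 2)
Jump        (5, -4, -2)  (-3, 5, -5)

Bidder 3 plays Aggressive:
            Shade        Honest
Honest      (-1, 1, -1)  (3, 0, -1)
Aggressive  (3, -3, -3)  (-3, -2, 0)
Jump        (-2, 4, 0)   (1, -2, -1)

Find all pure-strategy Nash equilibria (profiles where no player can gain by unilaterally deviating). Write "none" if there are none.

none

Bidder 1 against (Shade, Honest): payoffs 2, 1, 5 → best response Jump.
Bidder 1 against (Shade, Aggressive): payoffs -1, 3, -2 → best response Aggressive.
Bidder 1 against (Honest, Honest): payoffs 5, 4, -3 → best response Honest.
Bidder 1 against (Honest, Aggressive): payoffs 3, -3, 1 → best response Honest.
Bidder 2 against (Honest, Honest): payoffs -2, 0 → best response Honest.
Bidder 2 against (Honest, Aggressive): payoffs 1, 0 → best response Shade.
Bidder 2 against (Aggressive, Honest): payoffs -3, 0 → best response Honest.
Bidder 2 against (Aggressive, Aggressive): payoffs -3, -2 → best response Honest.
Bidder 2 against (Jump, Honest): payoffs -4, 5 → best response Honest.
Bidder 2 against (Jump, Aggressive): payoffs 4, -2 → best response Shade.
Bidder 3 against (Honest, Shade): payoffs -3, -1 → best response Aggressive.
Bidder 3 against (Honest, Honest): payoffs -2, -1 → best response Aggressive.
Bidder 3 against (Aggressive, Shade): payoffs 5, -3 → best response Honest.
Bidder 3 against (Aggressive, Honest): payoffs 2, 0 → best response Honest.
Bidder 3 against (Jump, Shade): payoffs -2, 0 → best response Aggressive.
Bidder 3 against (Jump, Honest): payoffs -5, -1 → best response Aggressive.
No profile is a mutual best response for all players.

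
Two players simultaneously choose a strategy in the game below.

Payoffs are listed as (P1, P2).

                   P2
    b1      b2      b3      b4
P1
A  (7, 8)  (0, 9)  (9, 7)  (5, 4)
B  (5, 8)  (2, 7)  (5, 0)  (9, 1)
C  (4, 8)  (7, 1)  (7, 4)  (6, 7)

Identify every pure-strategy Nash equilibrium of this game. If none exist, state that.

(A, b1): P2 can switch to b2 (8 → 9). Not NE.
(A, b2): P1 can switch to B (0 → 2). Not NE.
(A, b3): P2 can switch to b1 (7 → 8). Not NE.
(A, b4): P1 can switch to B (5 → 9). Not NE.
(B, b1): P1 can switch to A (5 → 7). Not NE.
(B, b2): P1 can switch to C (2 → 7). Not NE.
(B, b3): P1 can switch to A (5 → 9). Not NE.
(B, b4): P2 can switch to b1 (1 → 8). Not NE.
(C, b1): P1 can switch to A (4 → 7). Not NE.
(C, b2): P2 can switch to b1 (1 → 8). Not NE.
(The remaining 2 profiles each have a profitable deviation by the same check.)

none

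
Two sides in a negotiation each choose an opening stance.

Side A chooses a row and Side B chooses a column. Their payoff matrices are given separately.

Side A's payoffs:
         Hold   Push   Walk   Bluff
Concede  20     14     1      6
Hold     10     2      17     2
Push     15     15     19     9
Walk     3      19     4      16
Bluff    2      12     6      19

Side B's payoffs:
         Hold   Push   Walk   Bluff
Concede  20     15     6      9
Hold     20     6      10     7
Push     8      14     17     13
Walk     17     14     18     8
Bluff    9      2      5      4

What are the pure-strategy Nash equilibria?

Side A against Hold: payoffs 20, 10, 15, 3, 2 → best response Concede.
Side A against Push: payoffs 14, 2, 15, 19, 12 → best response Walk.
Side A against Walk: payoffs 1, 17, 19, 4, 6 → best response Push.
Side A against Bluff: payoffs 6, 2, 9, 16, 19 → best response Bluff.
Side B against Concede: payoffs 20, 15, 6, 9 → best response Hold.
Side B against Hold: payoffs 20, 6, 10, 7 → best response Hold.
Side B against Push: payoffs 8, 14, 17, 13 → best response Walk.
Side B against Walk: payoffs 17, 14, 18, 8 → best response Walk.
Side B against Bluff: payoffs 9, 2, 5, 4 → best response Hold.
Mutual best responses: (Concede, Hold); (Push, Walk).

(Concede, Hold); (Push, Walk)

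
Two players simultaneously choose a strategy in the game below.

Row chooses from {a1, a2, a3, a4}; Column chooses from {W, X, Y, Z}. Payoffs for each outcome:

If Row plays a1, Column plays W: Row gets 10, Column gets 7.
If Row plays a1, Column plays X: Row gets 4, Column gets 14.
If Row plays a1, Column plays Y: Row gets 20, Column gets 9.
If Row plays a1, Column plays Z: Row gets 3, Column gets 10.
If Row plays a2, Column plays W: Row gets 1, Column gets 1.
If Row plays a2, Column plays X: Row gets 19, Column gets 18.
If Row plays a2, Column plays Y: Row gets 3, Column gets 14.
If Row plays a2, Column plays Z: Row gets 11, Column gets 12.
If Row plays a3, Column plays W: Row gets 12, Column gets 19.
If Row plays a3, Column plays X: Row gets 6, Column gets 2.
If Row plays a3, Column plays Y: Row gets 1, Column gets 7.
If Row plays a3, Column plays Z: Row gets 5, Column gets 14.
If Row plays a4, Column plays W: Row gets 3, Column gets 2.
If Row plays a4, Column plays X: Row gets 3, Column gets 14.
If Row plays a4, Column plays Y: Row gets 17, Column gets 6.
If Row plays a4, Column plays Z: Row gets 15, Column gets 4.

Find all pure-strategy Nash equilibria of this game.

Row against W: payoffs 10, 1, 12, 3 → best response a3.
Row against X: payoffs 4, 19, 6, 3 → best response a2.
Row against Y: payoffs 20, 3, 1, 17 → best response a1.
Row against Z: payoffs 3, 11, 5, 15 → best response a4.
Column against a1: payoffs 7, 14, 9, 10 → best response X.
Column against a2: payoffs 1, 18, 14, 12 → best response X.
Column against a3: payoffs 19, 2, 7, 14 → best response W.
Column against a4: payoffs 2, 14, 6, 4 → best response X.
Mutual best responses: (a2, X); (a3, W).

(a2, X); (a3, W)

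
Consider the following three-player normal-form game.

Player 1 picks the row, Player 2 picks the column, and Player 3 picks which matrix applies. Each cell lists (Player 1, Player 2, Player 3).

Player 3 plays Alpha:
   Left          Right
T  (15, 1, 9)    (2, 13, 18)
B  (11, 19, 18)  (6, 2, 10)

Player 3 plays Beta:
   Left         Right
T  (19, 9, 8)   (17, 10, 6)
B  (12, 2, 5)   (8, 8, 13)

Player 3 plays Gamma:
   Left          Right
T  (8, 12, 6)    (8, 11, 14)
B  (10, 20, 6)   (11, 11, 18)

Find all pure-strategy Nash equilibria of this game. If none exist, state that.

There is no pure-strategy Nash equilibrium.

For each strategy profile, look for a profitable unilateral deviation.
(T, Left, Alpha): Player 2 can switch to Right (1 → 13). Not NE.
(T, Left, Beta): Player 2 can switch to Right (9 → 10). Not NE.
(T, Left, Gamma): Player 1 can switch to B (8 → 10). Not NE.
(T, Right, Alpha): Player 1 can switch to B (2 → 6). Not NE.
(T, Right, Beta): Player 3 can switch to Alpha (6 → 18). Not NE.
(T, Right, Gamma): Player 1 can switch to B (8 → 11). Not NE.
(B, Left, Alpha): Player 1 can switch to T (11 → 15). Not NE.
(B, Left, Beta): Player 1 can switch to T (12 → 19). Not NE.
(B, Left, Gamma): Player 3 can switch to Alpha (6 → 18). Not NE.
(B, Right, Alpha): Player 2 can switch to Left (2 → 19). Not NE.
(The remaining 2 profiles each have a profitable deviation by the same check.)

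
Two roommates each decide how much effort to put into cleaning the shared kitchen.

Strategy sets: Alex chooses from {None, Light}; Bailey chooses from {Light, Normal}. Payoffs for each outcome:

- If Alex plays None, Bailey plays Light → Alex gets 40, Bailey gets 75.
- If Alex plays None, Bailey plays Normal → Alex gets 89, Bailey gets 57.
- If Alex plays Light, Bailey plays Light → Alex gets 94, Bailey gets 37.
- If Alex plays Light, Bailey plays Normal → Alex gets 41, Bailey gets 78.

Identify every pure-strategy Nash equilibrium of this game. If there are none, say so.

This game has no pure Nash equilibrium.

Alex against Light: payoffs 40, 94 → best response Light.
Alex against Normal: payoffs 89, 41 → best response None.
Bailey against None: payoffs 75, 57 → best response Light.
Bailey against Light: payoffs 37, 78 → best response Normal.
No profile is a mutual best response for all players.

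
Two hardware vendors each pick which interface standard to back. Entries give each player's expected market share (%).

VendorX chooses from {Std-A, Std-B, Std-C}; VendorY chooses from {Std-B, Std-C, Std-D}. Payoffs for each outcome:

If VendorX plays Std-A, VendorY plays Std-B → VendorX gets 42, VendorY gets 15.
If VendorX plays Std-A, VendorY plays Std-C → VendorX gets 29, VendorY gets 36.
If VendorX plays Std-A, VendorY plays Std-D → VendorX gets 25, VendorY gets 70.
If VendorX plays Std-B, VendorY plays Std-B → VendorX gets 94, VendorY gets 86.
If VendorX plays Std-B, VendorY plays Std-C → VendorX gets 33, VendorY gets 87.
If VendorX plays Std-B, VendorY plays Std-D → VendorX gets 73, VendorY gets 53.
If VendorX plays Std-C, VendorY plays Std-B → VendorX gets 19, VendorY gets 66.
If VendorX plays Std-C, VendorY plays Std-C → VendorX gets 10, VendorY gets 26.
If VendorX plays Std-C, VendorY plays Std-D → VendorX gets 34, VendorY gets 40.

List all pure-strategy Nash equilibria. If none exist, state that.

Pure NE: (Std-B, Std-C)

For each player, find the best response to each opponent profile; mutual best responses are the pure NE.
VendorX against Std-B: payoffs 42, 94, 19 → best response Std-B.
VendorX against Std-C: payoffs 29, 33, 10 → best response Std-B.
VendorX against Std-D: payoffs 25, 73, 34 → best response Std-B.
VendorY against Std-A: payoffs 15, 36, 70 → best response Std-D.
VendorY against Std-B: payoffs 86, 87, 53 → best response Std-C.
VendorY against Std-C: payoffs 66, 26, 40 → best response Std-B.
Mutual best responses: (Std-B, Std-C).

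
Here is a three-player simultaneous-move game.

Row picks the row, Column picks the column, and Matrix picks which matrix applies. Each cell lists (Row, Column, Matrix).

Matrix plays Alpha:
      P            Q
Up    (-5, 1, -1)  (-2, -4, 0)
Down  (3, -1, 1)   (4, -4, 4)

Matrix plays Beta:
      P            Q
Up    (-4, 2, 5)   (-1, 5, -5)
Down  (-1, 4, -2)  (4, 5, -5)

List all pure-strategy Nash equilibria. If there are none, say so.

(Up, P, Alpha): Row can switch to Down (-5 → 3). Not NE.
(Up, P, Beta): Row can switch to Down (-4 → -1). Not NE.
(Up, Q, Alpha): Row can switch to Down (-2 → 4). Not NE.
(Up, Q, Beta): Row can switch to Down (-1 → 4). Not NE.
(Down, P, Alpha): Row gets 3, best alternative -5; Column gets -1, best alternative -4; Matrix gets 1, best alternative -2. No profitable deviation — NE.
(Down, P, Beta): Column can switch to Q (4 → 5). Not NE.
(Down, Q, Alpha): Column can switch to P (-4 → -1). Not NE.
(Down, Q, Beta): Matrix can switch to Alpha (-5 → 4). Not NE.

The unique pure-strategy Nash equilibrium is (Down, P, Alpha).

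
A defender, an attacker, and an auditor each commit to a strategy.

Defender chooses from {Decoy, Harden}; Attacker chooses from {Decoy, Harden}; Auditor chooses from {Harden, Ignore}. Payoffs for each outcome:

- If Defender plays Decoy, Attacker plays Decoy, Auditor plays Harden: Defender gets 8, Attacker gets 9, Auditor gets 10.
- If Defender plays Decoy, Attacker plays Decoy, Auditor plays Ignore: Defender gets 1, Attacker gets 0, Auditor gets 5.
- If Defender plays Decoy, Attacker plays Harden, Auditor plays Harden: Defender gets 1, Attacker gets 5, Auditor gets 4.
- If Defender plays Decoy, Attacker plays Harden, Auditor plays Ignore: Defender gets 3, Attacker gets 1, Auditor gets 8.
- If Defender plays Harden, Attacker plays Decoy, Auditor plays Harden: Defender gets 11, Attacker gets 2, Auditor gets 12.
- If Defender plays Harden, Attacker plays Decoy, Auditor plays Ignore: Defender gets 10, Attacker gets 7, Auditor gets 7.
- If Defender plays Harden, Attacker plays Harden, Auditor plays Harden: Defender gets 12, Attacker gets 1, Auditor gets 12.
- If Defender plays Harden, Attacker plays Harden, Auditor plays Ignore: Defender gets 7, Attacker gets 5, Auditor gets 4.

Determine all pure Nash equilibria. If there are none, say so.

(Decoy, Decoy, Harden): Defender can switch to Harden (8 → 11). Not NE.
(Decoy, Decoy, Ignore): Defender can switch to Harden (1 → 10). Not NE.
(Decoy, Harden, Harden): Defender can switch to Harden (1 → 12). Not NE.
(Decoy, Harden, Ignore): Defender can switch to Harden (3 → 7). Not NE.
(Harden, Decoy, Harden): Defender gets 11, best alternative 8; Attacker gets 2, best alternative 1; Auditor gets 12, best alternative 7. No profitable deviation — NE.
(Harden, Decoy, Ignore): Auditor can switch to Harden (7 → 12). Not NE.
(Harden, Harden, Harden): Attacker can switch to Decoy (1 → 2). Not NE.
(Harden, Harden, Ignore): Attacker can switch to Decoy (5 → 7). Not NE.

The unique pure-strategy Nash equilibrium is (Harden, Decoy, Harden).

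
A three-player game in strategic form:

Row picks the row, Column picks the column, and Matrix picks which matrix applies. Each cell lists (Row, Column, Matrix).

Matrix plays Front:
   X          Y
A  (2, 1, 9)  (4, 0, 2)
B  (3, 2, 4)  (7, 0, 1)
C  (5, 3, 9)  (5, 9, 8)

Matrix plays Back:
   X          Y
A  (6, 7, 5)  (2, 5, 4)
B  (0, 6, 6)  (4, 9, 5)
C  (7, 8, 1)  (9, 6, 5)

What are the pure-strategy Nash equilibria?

(A, X, Front): Row can switch to B (2 → 3). Not NE.
(A, X, Back): Row can switch to C (6 → 7). Not NE.
(A, Y, Front): Row can switch to B (4 → 7). Not NE.
(A, Y, Back): Row can switch to B (2 → 4). Not NE.
(B, X, Front): Row can switch to C (3 → 5). Not NE.
(B, X, Back): Row can switch to A (0 → 6). Not NE.
(B, Y, Front): Column can switch to X (0 → 2). Not NE.
(B, Y, Back): Row can switch to C (4 → 9). Not NE.
(C, X, Front): Column can switch to Y (3 → 9). Not NE.
(C, X, Back): Matrix can switch to Front (1 → 9). Not NE.
(The remaining 2 profiles each have a profitable deviation by the same check.)

This game has no pure Nash equilibrium.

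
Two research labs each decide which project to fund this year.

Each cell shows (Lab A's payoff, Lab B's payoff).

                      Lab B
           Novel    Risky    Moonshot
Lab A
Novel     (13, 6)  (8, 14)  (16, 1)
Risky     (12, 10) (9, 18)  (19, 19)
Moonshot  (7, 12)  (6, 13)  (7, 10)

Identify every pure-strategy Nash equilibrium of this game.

(Risky, Moonshot)

Lab A against Novel: payoffs 13, 12, 7 → best response Novel.
Lab A against Risky: payoffs 8, 9, 6 → best response Risky.
Lab A against Moonshot: payoffs 16, 19, 7 → best response Risky.
Lab B against Novel: payoffs 6, 14, 1 → best response Risky.
Lab B against Risky: payoffs 10, 18, 19 → best response Moonshot.
Lab B against Moonshot: payoffs 12, 13, 10 → best response Risky.
Mutual best responses: (Risky, Moonshot).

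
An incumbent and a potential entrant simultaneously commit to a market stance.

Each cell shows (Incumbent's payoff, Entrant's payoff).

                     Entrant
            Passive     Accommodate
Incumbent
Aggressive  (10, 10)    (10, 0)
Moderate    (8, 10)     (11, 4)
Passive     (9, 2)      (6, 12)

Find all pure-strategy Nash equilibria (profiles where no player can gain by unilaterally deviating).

Pure NE: (Aggressive, Passive)

Incumbent against Passive: payoffs 10, 8, 9 → best response Aggressive.
Incumbent against Accommodate: payoffs 10, 11, 6 → best response Moderate.
Entrant against Aggressive: payoffs 10, 0 → best response Passive.
Entrant against Moderate: payoffs 10, 4 → best response Passive.
Entrant against Passive: payoffs 2, 12 → best response Accommodate.
Mutual best responses: (Aggressive, Passive).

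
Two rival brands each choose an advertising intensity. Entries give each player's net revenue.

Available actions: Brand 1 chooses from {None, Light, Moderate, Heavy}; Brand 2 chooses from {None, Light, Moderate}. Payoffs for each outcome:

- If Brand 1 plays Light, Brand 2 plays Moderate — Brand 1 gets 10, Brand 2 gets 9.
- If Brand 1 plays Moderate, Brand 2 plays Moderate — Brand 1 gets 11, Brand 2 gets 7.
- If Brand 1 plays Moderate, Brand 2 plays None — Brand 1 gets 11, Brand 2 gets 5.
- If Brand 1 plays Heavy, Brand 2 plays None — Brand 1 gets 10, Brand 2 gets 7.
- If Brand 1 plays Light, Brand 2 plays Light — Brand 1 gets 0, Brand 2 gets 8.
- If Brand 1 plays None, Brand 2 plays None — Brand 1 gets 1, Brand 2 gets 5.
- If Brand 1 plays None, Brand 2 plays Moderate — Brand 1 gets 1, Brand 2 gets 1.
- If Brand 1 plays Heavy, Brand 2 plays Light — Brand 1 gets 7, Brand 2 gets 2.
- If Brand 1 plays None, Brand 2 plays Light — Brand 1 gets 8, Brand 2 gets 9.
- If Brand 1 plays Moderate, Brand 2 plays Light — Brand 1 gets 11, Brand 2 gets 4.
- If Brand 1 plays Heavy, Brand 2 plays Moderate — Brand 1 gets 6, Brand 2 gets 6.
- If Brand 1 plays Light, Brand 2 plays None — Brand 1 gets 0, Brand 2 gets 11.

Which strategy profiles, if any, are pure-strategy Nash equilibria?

For each player, find the best response to each opponent profile; mutual best responses are the pure NE.
Brand 1 against None: payoffs 1, 0, 11, 10 → best response Moderate.
Brand 1 against Light: payoffs 8, 0, 11, 7 → best response Moderate.
Brand 1 against Moderate: payoffs 1, 10, 11, 6 → best response Moderate.
Brand 2 against None: payoffs 5, 9, 1 → best response Light.
Brand 2 against Light: payoffs 11, 8, 9 → best response None.
Brand 2 against Moderate: payoffs 5, 4, 7 → best response Moderate.
Brand 2 against Heavy: payoffs 7, 2, 6 → best response None.
Mutual best responses: (Moderate, Moderate).

Pure NE: (Moderate, Moderate)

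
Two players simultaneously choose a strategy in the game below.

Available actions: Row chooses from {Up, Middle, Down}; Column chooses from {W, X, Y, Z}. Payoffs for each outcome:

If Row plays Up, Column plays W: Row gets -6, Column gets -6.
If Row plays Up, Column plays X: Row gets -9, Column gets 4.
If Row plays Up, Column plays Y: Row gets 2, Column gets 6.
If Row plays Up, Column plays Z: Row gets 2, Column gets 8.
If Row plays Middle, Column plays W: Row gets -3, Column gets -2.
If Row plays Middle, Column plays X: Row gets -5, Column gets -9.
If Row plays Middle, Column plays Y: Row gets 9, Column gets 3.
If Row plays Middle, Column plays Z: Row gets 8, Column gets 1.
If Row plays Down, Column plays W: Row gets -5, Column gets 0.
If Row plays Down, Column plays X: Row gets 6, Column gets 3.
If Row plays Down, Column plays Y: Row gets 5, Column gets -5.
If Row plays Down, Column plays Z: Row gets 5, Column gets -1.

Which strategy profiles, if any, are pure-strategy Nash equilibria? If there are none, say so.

Pure-strategy Nash equilibria: (Middle, Y), (Down, X)

Row against W: payoffs -6, -3, -5 → best response Middle.
Row against X: payoffs -9, -5, 6 → best response Down.
Row against Y: payoffs 2, 9, 5 → best response Middle.
Row against Z: payoffs 2, 8, 5 → best response Middle.
Column against Up: payoffs -6, 4, 6, 8 → best response Z.
Column against Middle: payoffs -2, -9, 3, 1 → best response Y.
Column against Down: payoffs 0, 3, -5, -1 → best response X.
Mutual best responses: (Middle, Y); (Down, X).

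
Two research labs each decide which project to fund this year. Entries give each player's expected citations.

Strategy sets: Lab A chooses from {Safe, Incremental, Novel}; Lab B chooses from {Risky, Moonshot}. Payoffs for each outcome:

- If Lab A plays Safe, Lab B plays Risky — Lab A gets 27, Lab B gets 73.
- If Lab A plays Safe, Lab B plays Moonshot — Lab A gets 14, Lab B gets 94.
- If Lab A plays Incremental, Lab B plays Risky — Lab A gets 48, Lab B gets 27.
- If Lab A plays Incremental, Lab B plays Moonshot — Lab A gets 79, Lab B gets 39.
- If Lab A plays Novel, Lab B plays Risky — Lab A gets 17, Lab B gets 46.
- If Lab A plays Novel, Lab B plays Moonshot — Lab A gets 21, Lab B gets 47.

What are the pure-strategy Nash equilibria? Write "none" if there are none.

The unique pure-strategy Nash equilibrium is (Incremental, Moonshot).

(Safe, Risky): Lab A can switch to Incremental (27 → 48). Not NE.
(Safe, Moonshot): Lab A can switch to Incremental (14 → 79). Not NE.
(Incremental, Risky): Lab B can switch to Moonshot (27 → 39). Not NE.
(Incremental, Moonshot): Lab A gets 79, best alternative 21; Lab B gets 39, best alternative 27. No profitable deviation — NE.
(Novel, Risky): Lab A can switch to Safe (17 → 27). Not NE.
(Novel, Moonshot): Lab A can switch to Incremental (21 → 79). Not NE.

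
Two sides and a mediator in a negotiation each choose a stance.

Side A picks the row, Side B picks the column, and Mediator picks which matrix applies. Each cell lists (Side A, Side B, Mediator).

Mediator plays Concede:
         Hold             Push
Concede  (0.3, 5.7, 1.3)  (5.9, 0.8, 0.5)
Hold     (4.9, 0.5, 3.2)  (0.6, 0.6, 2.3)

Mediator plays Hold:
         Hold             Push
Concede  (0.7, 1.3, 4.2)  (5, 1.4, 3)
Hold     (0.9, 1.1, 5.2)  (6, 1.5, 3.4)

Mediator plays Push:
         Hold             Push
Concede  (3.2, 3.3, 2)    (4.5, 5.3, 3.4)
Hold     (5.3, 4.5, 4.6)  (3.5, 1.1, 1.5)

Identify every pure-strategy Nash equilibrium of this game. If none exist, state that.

Side A against (Hold, Concede): payoffs 0.3, 4.9 → best response Hold.
Side A against (Hold, Hold): payoffs 0.7, 0.9 → best response Hold.
Side A against (Hold, Push): payoffs 3.2, 5.3 → best response Hold.
Side A against (Push, Concede): payoffs 5.9, 0.6 → best response Concede.
Side A against (Push, Hold): payoffs 5, 6 → best response Hold.
Side A against (Push, Push): payoffs 4.5, 3.5 → best response Concede.
Side B against (Concede, Concede): payoffs 5.7, 0.8 → best response Hold.
Side B against (Concede, Hold): payoffs 1.3, 1.4 → best response Push.
Side B against (Concede, Push): payoffs 3.3, 5.3 → best response Push.
Side B against (Hold, Concede): payoffs 0.5, 0.6 → best response Push.
Side B against (Hold, Hold): payoffs 1.1, 1.5 → best response Push.
Side B against (Hold, Push): payoffs 4.5, 1.1 → best response Hold.
Mediator against (Concede, Hold): payoffs 1.3, 4.2, 2 → best response Hold.
Mediator against (Concede, Push): payoffs 0.5, 3, 3.4 → best response Push.
Mediator against (Hold, Hold): payoffs 3.2, 5.2, 4.6 → best response Hold.
Mediator against (Hold, Push): payoffs 2.3, 3.4, 1.5 → best response Hold.
Mutual best responses: (Concede, Push, Push); (Hold, Push, Hold).

(Concede, Push, Push); (Hold, Push, Hold)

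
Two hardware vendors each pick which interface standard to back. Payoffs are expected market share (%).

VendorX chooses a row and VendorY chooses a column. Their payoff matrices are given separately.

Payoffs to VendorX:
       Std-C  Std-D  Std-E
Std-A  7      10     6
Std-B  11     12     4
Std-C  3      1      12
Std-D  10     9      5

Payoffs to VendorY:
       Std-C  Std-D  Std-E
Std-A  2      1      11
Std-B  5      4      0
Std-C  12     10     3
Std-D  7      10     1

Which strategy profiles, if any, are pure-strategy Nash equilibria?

(Std-B, Std-C)

VendorX against Std-C: payoffs 7, 11, 3, 10 → best response Std-B.
VendorX against Std-D: payoffs 10, 12, 1, 9 → best response Std-B.
VendorX against Std-E: payoffs 6, 4, 12, 5 → best response Std-C.
VendorY against Std-A: payoffs 2, 1, 11 → best response Std-E.
VendorY against Std-B: payoffs 5, 4, 0 → best response Std-C.
VendorY against Std-C: payoffs 12, 10, 3 → best response Std-C.
VendorY against Std-D: payoffs 7, 10, 1 → best response Std-D.
Mutual best responses: (Std-B, Std-C).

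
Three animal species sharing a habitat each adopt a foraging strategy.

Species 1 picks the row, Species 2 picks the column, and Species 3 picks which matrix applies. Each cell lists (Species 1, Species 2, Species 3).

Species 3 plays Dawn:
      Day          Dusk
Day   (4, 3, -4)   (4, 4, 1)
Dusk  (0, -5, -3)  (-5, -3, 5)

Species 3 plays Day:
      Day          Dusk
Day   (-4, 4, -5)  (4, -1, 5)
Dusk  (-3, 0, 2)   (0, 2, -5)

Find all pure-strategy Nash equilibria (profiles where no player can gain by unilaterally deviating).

This game has no pure Nash equilibrium.

Species 1 against (Day, Dawn): payoffs 4, 0 → best response Day.
Species 1 against (Day, Day): payoffs -4, -3 → best response Dusk.
Species 1 against (Dusk, Dawn): payoffs 4, -5 → best response Day.
Species 1 against (Dusk, Day): payoffs 4, 0 → best response Day.
Species 2 against (Day, Dawn): payoffs 3, 4 → best response Dusk.
Species 2 against (Day, Day): payoffs 4, -1 → best response Day.
Species 2 against (Dusk, Dawn): payoffs -5, -3 → best response Dusk.
Species 2 against (Dusk, Day): payoffs 0, 2 → best response Dusk.
Species 3 against (Day, Day): payoffs -4, -5 → best response Dawn.
Species 3 against (Day, Dusk): payoffs 1, 5 → best response Day.
Species 3 against (Dusk, Day): payoffs -3, 2 → best response Day.
Species 3 against (Dusk, Dusk): payoffs 5, -5 → best response Dawn.
No profile is a mutual best response for all players.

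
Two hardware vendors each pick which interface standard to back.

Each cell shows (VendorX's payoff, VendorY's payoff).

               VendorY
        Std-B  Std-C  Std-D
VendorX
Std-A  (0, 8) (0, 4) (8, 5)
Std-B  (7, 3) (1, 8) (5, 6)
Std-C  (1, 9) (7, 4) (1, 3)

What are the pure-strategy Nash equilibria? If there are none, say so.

Mark each player's best response to every combination of opponents' strategies; a profile where every player is best-responding is a pure Nash equilibrium.
VendorX against Std-B: payoffs 0, 7, 1 → best response Std-B.
VendorX against Std-C: payoffs 0, 1, 7 → best response Std-C.
VendorX against Std-D: payoffs 8, 5, 1 → best response Std-A.
VendorY against Std-A: payoffs 8, 4, 5 → best response Std-B.
VendorY against Std-B: payoffs 3, 8, 6 → best response Std-C.
VendorY against Std-C: payoffs 9, 4, 3 → best response Std-B.
No profile is a mutual best response for all players.

No pure-strategy Nash equilibrium.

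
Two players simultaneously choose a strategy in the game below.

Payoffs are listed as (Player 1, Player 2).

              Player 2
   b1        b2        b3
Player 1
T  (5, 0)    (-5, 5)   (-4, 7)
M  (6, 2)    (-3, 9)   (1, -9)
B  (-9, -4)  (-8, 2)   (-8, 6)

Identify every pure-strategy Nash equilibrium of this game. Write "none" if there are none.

(T, b1): Player 1 can switch to M (5 → 6). Not NE.
(T, b2): Player 1 can switch to M (-5 → -3). Not NE.
(T, b3): Player 1 can switch to M (-4 → 1). Not NE.
(M, b1): Player 2 can switch to b2 (2 → 9). Not NE.
(M, b2): Player 1 gets -3, best alternative -5; Player 2 gets 9, best alternative 2. No profitable deviation — NE.
(M, b3): Player 2 can switch to b1 (-9 → 2). Not NE.
(B, b1): Player 1 can switch to T (-9 → 5). Not NE.
(B, b2): Player 1 can switch to T (-8 → -5). Not NE.
(B, b3): Player 1 can switch to T (-8 → -4). Not NE.

(M, b2)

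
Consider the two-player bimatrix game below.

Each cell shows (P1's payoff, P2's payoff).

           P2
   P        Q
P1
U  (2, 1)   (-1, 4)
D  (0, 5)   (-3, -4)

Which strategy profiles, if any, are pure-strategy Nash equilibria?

Pure NE: (U, Q)

Check each profile: it is a Nash equilibrium iff no player can strictly gain by switching unilaterally.
(U, P): P2 can switch to Q (1 → 4). Not NE.
(U, Q): P1 gets -1, best alternative -3; P2 gets 4, best alternative 1. No profitable deviation — NE.
(D, P): P1 can switch to U (0 → 2). Not NE.
(D, Q): P1 can switch to U (-3 → -1). Not NE.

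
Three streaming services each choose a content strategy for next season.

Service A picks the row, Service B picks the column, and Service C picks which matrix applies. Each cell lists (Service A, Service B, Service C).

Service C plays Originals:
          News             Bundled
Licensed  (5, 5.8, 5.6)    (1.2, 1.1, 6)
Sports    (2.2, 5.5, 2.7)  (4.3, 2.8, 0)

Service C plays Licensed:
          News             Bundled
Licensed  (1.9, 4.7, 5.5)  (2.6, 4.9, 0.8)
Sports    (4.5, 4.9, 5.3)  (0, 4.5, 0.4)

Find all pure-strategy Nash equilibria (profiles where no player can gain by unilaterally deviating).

(Licensed, News, Originals): Service A gets 5, best alternative 2.2; Service B gets 5.8, best alternative 1.1; Service C gets 5.6, best alternative 5.5. No profitable deviation — NE.
(Licensed, News, Licensed): Service A can switch to Sports (1.9 → 4.5). Not NE.
(Licensed, Bundled, Originals): Service A can switch to Sports (1.2 → 4.3). Not NE.
(Licensed, Bundled, Licensed): Service C can switch to Originals (0.8 → 6). Not NE.
(Sports, News, Originals): Service A can switch to Licensed (2.2 → 5). Not NE.
(Sports, News, Licensed): Service A gets 4.5, best alternative 1.9; Service B gets 4.9, best alternative 4.5; Service C gets 5.3, best alternative 2.7. No profitable deviation — NE.
(Sports, Bundled, Originals): Service B can switch to News (2.8 → 5.5). Not NE.
(Sports, Bundled, Licensed): Service A can switch to Licensed (0 → 2.6). Not NE.

Pure-strategy Nash equilibria: (Licensed, News, Originals); (Sports, News, Licensed)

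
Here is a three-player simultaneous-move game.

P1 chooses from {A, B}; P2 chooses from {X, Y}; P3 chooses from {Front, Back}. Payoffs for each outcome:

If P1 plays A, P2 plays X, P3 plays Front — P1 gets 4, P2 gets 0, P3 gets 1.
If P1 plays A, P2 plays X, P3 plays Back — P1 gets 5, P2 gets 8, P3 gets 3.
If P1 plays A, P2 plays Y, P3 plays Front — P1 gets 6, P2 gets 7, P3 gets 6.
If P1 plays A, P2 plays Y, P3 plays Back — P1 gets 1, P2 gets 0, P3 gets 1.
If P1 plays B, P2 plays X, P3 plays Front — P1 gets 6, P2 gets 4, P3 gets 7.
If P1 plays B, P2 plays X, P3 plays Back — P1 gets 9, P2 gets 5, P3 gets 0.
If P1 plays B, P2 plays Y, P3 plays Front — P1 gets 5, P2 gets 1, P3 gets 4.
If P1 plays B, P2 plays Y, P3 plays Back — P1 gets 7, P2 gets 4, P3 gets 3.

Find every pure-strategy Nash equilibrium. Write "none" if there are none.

(A, X, Front): P1 can switch to B (4 → 6). Not NE.
(A, X, Back): P1 can switch to B (5 → 9). Not NE.
(A, Y, Front): P1 gets 6, best alternative 5; P2 gets 7, best alternative 0; P3 gets 6, best alternative 1. No profitable deviation — NE.
(A, Y, Back): P1 can switch to B (1 → 7). Not NE.
(B, X, Front): P1 gets 6, best alternative 4; P2 gets 4, best alternative 1; P3 gets 7, best alternative 0. No profitable deviation — NE.
(B, X, Back): P3 can switch to Front (0 → 7). Not NE.
(B, Y, Front): P1 can switch to A (5 → 6). Not NE.
(B, Y, Back): P2 can switch to X (4 → 5). Not NE.

(A, Y, Front), (B, X, Front)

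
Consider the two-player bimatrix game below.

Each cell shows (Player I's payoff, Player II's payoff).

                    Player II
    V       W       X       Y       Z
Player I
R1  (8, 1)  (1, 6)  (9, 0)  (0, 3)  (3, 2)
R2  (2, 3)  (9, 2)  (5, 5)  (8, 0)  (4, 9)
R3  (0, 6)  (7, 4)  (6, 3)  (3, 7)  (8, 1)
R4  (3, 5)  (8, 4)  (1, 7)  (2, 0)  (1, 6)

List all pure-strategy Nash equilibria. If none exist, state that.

This game has no pure Nash equilibrium.

(R1, V): Player II can switch to W (1 → 6). Not NE.
(R1, W): Player I can switch to R2 (1 → 9). Not NE.
(R1, X): Player II can switch to V (0 → 1). Not NE.
(R1, Y): Player I can switch to R2 (0 → 8). Not NE.
(R1, Z): Player I can switch to R2 (3 → 4). Not NE.
(R2, V): Player I can switch to R1 (2 → 8). Not NE.
(R2, W): Player II can switch to V (2 → 3). Not NE.
(R2, X): Player I can switch to R1 (5 → 9). Not NE.
(The remaining 12 profiles each have a profitable deviation by the same check.)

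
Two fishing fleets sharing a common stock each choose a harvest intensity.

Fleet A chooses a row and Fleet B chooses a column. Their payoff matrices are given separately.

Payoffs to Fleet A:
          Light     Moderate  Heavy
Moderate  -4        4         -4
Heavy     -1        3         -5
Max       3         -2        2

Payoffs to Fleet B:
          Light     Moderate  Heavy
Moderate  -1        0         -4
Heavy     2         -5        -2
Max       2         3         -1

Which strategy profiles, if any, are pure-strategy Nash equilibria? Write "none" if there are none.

(Moderate, Moderate)

Mark each player's best response to every combination of opponents' strategies; a profile where every player is best-responding is a pure Nash equilibrium.
Fleet A against Light: payoffs -4, -1, 3 → best response Max.
Fleet A against Moderate: payoffs 4, 3, -2 → best response Moderate.
Fleet A against Heavy: payoffs -4, -5, 2 → best response Max.
Fleet B against Moderate: payoffs -1, 0, -4 → best response Moderate.
Fleet B against Heavy: payoffs 2, -5, -2 → best response Light.
Fleet B against Max: payoffs 2, 3, -1 → best response Moderate.
Mutual best responses: (Moderate, Moderate).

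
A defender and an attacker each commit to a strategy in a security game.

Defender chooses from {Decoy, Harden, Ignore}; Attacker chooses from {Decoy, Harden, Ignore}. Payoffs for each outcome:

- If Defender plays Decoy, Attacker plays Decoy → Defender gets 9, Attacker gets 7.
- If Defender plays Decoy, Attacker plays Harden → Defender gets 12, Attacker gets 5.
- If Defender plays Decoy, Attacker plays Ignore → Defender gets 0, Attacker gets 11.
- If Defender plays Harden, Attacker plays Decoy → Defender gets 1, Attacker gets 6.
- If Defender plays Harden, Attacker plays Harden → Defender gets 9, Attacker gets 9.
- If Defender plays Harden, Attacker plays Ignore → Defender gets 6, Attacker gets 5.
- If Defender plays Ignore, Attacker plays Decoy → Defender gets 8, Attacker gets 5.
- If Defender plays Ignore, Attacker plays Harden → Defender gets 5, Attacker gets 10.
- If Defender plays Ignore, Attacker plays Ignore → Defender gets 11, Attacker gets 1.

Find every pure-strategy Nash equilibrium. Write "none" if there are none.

Mark each player's best response to every combination of opponents' strategies; a profile where every player is best-responding is a pure Nash equilibrium.
Defender against Decoy: payoffs 9, 1, 8 → best response Decoy.
Defender against Harden: payoffs 12, 9, 5 → best response Decoy.
Defender against Ignore: payoffs 0, 6, 11 → best response Ignore.
Attacker against Decoy: payoffs 7, 5, 11 → best response Ignore.
Attacker against Harden: payoffs 6, 9, 5 → best response Harden.
Attacker against Ignore: payoffs 5, 10, 1 → best response Harden.
No profile is a mutual best response for all players.

none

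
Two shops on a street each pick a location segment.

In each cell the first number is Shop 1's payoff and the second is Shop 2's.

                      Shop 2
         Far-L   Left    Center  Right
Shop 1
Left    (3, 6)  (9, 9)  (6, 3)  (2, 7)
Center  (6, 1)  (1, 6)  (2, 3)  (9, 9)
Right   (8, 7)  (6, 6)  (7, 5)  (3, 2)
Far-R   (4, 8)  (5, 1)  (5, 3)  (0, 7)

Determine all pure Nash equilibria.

Shop 1 against Far-L: payoffs 3, 6, 8, 4 → best response Right.
Shop 1 against Left: payoffs 9, 1, 6, 5 → best response Left.
Shop 1 against Center: payoffs 6, 2, 7, 5 → best response Right.
Shop 1 against Right: payoffs 2, 9, 3, 0 → best response Center.
Shop 2 against Left: payoffs 6, 9, 3, 7 → best response Left.
Shop 2 against Center: payoffs 1, 6, 3, 9 → best response Right.
Shop 2 against Right: payoffs 7, 6, 5, 2 → best response Far-L.
Shop 2 against Far-R: payoffs 8, 1, 3, 7 → best response Far-L.
Mutual best responses: (Left, Left); (Center, Right); (Right, Far-L).

(Left, Left); (Center, Right); (Right, Far-L)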